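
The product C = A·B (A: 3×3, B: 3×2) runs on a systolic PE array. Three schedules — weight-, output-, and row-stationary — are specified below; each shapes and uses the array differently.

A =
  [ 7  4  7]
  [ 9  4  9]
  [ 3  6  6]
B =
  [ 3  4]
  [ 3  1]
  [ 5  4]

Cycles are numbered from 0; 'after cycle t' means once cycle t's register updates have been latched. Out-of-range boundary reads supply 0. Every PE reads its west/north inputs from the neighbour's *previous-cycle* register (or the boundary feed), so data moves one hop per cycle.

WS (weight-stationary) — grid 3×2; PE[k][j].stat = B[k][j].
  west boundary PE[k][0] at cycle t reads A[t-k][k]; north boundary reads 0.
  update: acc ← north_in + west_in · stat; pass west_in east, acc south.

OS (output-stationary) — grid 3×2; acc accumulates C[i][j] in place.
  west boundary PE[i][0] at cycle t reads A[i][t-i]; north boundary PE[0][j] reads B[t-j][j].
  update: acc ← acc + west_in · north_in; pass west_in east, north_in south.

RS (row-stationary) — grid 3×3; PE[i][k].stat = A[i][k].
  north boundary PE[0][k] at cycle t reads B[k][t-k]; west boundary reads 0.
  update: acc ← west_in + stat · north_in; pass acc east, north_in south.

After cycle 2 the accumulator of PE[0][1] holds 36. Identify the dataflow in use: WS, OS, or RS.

dataflow = WS

WS (3×2 grid), PE[0][1]:
  cycle 0: PE[0][1] → acc 0, east 0, south 0
  cycle 1: PE[0][1] → acc 28, east 7, south 28
  cycle 2: PE[0][1] → acc 36, east 9, south 36
OS (3×2 grid), PE[0][1]:
  cycle 0: PE[0][1] → acc 0, east 0, south 0
  cycle 1: PE[0][1] → acc 28, east 7, south 4
  cycle 2: PE[0][1] → acc 32, east 4, south 1
RS (3×3 grid), PE[0][1]:
  cycle 0: PE[0][1] → acc 0, east 0, south 0
  cycle 1: PE[0][1] → acc 33, east 33, south 3
  cycle 2: PE[0][1] → acc 32, east 32, south 1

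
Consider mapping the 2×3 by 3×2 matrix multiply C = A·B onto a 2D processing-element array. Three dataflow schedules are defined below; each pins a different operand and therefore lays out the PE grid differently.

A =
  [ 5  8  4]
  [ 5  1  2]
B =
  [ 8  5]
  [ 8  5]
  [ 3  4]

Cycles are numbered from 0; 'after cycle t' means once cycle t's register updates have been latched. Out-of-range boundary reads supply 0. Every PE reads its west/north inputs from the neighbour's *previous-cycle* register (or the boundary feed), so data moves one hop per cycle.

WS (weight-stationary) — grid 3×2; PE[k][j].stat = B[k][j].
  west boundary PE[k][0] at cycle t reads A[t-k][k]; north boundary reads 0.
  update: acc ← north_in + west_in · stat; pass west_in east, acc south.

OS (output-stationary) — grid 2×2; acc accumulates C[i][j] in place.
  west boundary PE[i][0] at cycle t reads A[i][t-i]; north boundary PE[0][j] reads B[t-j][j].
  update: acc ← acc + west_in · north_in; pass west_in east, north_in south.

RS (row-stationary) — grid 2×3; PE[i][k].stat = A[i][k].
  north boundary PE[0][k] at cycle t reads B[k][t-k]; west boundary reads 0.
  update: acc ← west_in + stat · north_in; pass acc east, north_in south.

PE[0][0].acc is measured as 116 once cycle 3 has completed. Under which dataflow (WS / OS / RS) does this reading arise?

dataflow = OS

Under WS (3×2), PE[0][0]:
  t=0 PE[0][0]: acc=40 h=5 v=40
  t=1 PE[0][0]: acc=40 h=5 v=40
  t=2 PE[0][0]: acc=0 h=0 v=0
  t=3 PE[0][0]: acc=0 h=0 v=0
Under OS (2×2), PE[0][0]:
  t=0 PE[0][0]: acc=40 h=5 v=8
  t=1 PE[0][0]: acc=104 h=8 v=8
  t=2 PE[0][0]: acc=116 h=4 v=3
  t=3 PE[0][0]: acc=116 h=0 v=0
Under RS (2×3), PE[0][0]:
  t=0 PE[0][0]: acc=40 h=40 v=8
  t=1 PE[0][0]: acc=25 h=25 v=5
  t=2 PE[0][0]: acc=0 h=0 v=0
  t=3 PE[0][0]: acc=0 h=0 v=0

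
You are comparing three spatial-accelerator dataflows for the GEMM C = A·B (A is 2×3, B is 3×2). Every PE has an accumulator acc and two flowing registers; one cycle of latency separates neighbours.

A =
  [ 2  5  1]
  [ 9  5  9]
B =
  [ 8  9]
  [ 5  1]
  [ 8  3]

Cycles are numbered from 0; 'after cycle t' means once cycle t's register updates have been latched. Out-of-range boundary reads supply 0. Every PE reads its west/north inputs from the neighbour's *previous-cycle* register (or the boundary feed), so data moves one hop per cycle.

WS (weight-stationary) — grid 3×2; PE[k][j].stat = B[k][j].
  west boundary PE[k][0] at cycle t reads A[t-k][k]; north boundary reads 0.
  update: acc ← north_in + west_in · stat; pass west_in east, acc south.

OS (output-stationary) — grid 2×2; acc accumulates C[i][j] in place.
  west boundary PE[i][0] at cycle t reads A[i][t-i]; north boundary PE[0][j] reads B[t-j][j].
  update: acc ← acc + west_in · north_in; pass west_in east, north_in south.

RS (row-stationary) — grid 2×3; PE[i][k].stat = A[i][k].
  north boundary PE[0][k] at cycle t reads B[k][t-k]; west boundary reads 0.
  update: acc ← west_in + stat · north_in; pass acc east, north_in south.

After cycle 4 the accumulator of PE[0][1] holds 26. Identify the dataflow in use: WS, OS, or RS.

dataflow = OS

WS (3×2 grid), PE[0][1]:
  c0 r0c1: 0 / 0 / 0
  c1 r0c1: 18 / 2 / 18
  c2 r0c1: 81 / 9 / 81
  c3 r0c1: 0 / 0 / 0
  c4 r0c1: 0 / 0 / 0
OS (2×2 grid), PE[0][1]:
  c0 r0c1: 0 / 0 / 0
  c1 r0c1: 18 / 2 / 9
  c2 r0c1: 23 / 5 / 1
  c3 r0c1: 26 / 1 / 3
  c4 r0c1: 26 / 0 / 0
RS (2×3 grid), PE[0][1]:
  c0 r0c1: 0 / 0 / 0
  c1 r0c1: 41 / 41 / 5
  c2 r0c1: 23 / 23 / 1
  c3 r0c1: 0 / 0 / 0
  c4 r0c1: 0 / 0 / 0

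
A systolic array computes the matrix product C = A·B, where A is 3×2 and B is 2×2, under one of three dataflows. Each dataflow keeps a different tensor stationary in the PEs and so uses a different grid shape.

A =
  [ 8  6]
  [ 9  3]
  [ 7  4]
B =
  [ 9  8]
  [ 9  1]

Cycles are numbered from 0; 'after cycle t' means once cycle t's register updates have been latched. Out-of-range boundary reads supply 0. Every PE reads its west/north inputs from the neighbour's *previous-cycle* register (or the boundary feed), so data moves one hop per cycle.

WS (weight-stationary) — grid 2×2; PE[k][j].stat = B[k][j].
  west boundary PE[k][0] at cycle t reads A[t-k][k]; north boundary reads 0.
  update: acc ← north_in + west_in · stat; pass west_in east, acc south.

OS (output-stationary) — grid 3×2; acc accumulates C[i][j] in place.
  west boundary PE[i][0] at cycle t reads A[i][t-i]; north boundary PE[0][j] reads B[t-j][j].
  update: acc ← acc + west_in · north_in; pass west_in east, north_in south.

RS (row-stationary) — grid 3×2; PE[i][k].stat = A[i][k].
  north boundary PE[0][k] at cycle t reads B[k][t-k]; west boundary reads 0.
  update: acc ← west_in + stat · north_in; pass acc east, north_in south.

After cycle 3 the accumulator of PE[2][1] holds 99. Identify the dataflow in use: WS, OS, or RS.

— WS: 2×2 array has no PE[2][1].
— OS: 3×2; PE[2][1] trace:
  [0] (2,1) acc=0 (h:0 v:0)
  [1] (2,1) acc=0 (h:0 v:0)
  [2] (2,1) acc=0 (h:0 v:0)
  [3] (2,1) acc=56 (h:7 v:8)
— RS: 3×2; PE[2][1] trace:
  [0] (2,1) acc=0 (h:0 v:0)
  [1] (2,1) acc=0 (h:0 v:0)
  [2] (2,1) acc=0 (h:0 v:0)
  [3] (2,1) acc=99 (h:99 v:9)

dataflow = RS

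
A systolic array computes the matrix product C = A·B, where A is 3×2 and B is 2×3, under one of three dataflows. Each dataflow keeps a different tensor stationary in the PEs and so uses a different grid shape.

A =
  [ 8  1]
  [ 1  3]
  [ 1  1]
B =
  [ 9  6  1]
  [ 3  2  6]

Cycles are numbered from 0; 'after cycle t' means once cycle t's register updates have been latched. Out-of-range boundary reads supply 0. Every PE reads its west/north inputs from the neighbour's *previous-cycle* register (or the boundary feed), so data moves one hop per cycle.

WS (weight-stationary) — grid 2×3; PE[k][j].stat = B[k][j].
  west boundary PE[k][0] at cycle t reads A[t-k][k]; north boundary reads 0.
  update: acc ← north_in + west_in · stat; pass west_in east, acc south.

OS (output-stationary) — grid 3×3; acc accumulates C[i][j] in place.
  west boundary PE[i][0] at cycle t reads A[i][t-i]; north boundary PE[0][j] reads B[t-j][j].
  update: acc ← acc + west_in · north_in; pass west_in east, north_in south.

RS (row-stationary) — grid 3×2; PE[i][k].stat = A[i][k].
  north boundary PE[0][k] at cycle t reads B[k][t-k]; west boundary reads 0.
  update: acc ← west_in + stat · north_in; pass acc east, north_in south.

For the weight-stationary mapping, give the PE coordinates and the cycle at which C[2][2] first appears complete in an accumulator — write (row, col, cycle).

(row, col, cycle) = (1, 2, 5)

Under WS, C[2][2] lands at PE[1][2]:
  t=0 PE[1][2]: acc=0 h=0 v=0
  t=1 PE[1][2]: acc=0 h=0 v=0
  t=2 PE[1][2]: acc=0 h=0 v=0
  t=3 PE[1][2]: acc=14 h=1 v=14
  t=4 PE[1][2]: acc=19 h=3 v=19
  t=5 PE[1][2]: acc=7 h=1 v=7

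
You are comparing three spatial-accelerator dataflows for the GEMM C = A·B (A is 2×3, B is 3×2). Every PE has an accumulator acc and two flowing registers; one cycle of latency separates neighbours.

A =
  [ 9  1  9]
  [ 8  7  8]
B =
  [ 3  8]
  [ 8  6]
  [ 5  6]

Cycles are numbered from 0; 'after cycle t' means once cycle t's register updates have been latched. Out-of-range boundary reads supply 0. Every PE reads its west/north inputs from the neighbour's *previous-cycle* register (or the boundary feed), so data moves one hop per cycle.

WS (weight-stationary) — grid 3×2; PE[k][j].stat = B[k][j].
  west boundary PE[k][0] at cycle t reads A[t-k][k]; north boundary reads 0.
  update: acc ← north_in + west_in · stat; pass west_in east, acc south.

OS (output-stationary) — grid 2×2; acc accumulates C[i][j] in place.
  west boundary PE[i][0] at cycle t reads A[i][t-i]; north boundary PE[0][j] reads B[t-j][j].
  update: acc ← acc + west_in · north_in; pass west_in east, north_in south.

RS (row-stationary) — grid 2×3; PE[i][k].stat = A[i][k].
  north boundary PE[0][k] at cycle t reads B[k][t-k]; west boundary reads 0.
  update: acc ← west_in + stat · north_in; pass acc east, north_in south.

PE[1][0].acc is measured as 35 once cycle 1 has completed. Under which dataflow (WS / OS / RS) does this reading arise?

— WS: 3×2; PE[1][0] trace:
  [0] (1,0) acc=0 (h:0 v:0)
  [1] (1,0) acc=35 (h:1 v:35)
— OS: 2×2; PE[1][0] trace:
  [0] (1,0) acc=0 (h:0 v:0)
  [1] (1,0) acc=24 (h:8 v:3)
— RS: 2×3; PE[1][0] trace:
  [0] (1,0) acc=0 (h:0 v:0)
  [1] (1,0) acc=24 (h:24 v:3)

dataflow = WS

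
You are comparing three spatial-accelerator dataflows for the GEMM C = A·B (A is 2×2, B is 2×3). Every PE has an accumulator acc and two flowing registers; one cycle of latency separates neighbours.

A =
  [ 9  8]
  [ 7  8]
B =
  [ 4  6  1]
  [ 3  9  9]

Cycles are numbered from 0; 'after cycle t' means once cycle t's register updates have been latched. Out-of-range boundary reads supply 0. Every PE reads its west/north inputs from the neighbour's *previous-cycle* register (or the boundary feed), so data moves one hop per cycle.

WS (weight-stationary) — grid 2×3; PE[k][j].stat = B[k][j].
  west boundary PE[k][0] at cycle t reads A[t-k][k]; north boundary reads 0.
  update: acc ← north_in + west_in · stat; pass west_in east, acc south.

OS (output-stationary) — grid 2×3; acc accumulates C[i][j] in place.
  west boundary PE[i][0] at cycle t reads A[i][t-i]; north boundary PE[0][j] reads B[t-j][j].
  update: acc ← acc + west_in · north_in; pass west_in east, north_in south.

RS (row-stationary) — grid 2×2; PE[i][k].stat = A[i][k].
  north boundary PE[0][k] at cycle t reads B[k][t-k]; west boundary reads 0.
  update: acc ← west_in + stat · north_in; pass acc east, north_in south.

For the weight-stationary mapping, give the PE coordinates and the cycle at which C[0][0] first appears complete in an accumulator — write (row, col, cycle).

(row, col, cycle) = (1, 0, 1)

WS: C[0][0] accumulates in PE[1][0]:
  cycle 0: PE[1][0] → acc 0, east 0, south 0
  cycle 1: PE[1][0] → acc 60, east 8, south 60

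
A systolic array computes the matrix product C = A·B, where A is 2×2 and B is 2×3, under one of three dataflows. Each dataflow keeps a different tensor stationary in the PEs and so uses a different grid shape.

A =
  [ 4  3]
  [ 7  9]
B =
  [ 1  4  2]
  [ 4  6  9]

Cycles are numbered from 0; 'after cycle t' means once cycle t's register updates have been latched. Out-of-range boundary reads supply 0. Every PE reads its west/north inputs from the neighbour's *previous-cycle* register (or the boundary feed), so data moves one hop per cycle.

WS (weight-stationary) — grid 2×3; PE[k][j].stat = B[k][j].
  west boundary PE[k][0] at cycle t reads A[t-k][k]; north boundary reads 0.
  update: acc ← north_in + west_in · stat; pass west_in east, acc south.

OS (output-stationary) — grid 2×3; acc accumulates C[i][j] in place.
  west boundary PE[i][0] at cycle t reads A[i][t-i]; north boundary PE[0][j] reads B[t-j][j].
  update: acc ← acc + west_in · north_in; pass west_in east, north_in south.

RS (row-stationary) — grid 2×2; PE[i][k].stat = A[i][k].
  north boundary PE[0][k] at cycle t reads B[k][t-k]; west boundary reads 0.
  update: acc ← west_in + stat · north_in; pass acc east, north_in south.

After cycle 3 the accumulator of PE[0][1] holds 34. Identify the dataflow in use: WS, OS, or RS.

WS [2×3] PE[0][1] across cycles:
  @0  [0,1]  acc 0  |  →0  ↓0
  @1  [0,1]  acc 16  |  →4  ↓16
  @2  [0,1]  acc 28  |  →7  ↓28
  @3  [0,1]  acc 0  |  →0  ↓0
OS [2×3] PE[0][1] across cycles:
  @0  [0,1]  acc 0  |  →0  ↓0
  @1  [0,1]  acc 16  |  →4  ↓4
  @2  [0,1]  acc 34  |  →3  ↓6
  @3  [0,1]  acc 34  |  →0  ↓0
RS [2×2] PE[0][1] across cycles:
  @0  [0,1]  acc 0  |  →0  ↓0
  @1  [0,1]  acc 16  |  →16  ↓4
  @2  [0,1]  acc 34  |  →34  ↓6
  @3  [0,1]  acc 35  |  →35  ↓9

dataflow = OS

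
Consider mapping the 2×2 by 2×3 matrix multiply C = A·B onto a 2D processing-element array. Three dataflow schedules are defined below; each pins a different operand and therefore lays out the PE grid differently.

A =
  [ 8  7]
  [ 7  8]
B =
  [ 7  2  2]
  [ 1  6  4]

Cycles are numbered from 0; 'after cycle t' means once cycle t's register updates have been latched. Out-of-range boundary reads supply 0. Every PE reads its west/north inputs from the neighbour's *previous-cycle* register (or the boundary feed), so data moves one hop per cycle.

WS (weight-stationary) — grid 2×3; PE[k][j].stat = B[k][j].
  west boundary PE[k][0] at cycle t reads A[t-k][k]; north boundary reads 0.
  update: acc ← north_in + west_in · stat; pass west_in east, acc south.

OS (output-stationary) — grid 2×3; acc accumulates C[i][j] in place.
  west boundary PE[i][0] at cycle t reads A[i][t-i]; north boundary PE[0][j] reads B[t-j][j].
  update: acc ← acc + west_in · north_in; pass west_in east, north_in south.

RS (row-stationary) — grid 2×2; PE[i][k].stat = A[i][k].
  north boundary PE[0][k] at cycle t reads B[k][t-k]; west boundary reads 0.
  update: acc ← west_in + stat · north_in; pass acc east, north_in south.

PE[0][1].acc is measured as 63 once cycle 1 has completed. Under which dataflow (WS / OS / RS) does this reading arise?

— WS: 2×3; PE[0][1] trace:
  c0 r0c1: 0 / 0 / 0
  c1 r0c1: 16 / 8 / 16
— OS: 2×3; PE[0][1] trace:
  c0 r0c1: 0 / 0 / 0
  c1 r0c1: 16 / 8 / 2
— RS: 2×2; PE[0][1] trace:
  c0 r0c1: 0 / 0 / 0
  c1 r0c1: 63 / 63 / 1

dataflow = RS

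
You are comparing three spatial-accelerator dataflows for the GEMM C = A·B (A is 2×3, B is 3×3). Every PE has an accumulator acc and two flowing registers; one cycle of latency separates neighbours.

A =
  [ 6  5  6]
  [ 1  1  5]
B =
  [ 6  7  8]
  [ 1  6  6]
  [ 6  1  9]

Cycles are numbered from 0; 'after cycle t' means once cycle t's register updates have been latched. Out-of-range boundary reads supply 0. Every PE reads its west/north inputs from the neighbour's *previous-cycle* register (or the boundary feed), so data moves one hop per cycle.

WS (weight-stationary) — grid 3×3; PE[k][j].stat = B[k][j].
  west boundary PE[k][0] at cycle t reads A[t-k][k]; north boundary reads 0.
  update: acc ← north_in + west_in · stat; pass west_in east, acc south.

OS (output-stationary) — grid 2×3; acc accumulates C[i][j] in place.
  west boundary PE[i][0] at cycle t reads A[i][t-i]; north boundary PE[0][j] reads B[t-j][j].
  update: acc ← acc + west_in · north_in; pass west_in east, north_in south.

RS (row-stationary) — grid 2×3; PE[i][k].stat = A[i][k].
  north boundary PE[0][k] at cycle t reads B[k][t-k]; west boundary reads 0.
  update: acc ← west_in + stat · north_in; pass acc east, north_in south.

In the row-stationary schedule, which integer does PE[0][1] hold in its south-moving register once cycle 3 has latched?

RS 2×3: PE[0][1] cycle-by-cycle (with neighbour feeds):
  after 0 — PE[0][0] acc=36, pass-E 36, pass-S 6
  after 0 — PE[0][1] acc=0, pass-E 0, pass-S 0
  after 1 — PE[0][0] acc=42, pass-E 42, pass-S 7
  after 1 — PE[0][1] acc=41, pass-E 41, pass-S 1
  after 2 — PE[0][0] acc=48, pass-E 48, pass-S 8
  after 2 — PE[0][1] acc=72, pass-E 72, pass-S 6
  after 3 — PE[0][0] acc=0, pass-E 0, pass-S 0
  after 3 — PE[0][1] acc=78, pass-E 78, pass-S 6

register = 6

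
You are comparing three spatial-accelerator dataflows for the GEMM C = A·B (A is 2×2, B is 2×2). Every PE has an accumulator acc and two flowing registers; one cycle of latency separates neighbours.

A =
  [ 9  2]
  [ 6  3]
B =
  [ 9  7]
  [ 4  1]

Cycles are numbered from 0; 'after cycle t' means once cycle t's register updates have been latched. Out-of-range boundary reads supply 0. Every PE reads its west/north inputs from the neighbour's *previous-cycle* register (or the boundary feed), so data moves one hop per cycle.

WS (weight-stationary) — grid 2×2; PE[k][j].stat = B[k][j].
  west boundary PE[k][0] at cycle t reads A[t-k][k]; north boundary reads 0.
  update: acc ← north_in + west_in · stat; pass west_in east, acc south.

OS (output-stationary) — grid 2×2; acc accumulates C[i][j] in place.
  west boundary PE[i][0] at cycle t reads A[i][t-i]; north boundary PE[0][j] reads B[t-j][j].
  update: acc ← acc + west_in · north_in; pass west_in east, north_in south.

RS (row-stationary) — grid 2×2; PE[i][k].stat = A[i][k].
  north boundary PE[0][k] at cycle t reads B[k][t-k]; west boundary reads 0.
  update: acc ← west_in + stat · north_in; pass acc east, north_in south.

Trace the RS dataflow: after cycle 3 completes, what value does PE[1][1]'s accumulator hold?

RS on a 2×2 grid — tracing PE[1][1] and its feeders:
  0: (0,1).acc=0  regs=<0,0>
  0: (1,0).acc=0  regs=<0,0>
  0: (1,1).acc=0  regs=<0,0>
  1: (0,1).acc=89  regs=<89,4>
  1: (1,0).acc=54  regs=<54,9>
  1: (1,1).acc=0  regs=<0,0>
  2: (0,1).acc=65  regs=<65,1>
  2: (1,0).acc=42  regs=<42,7>
  2: (1,1).acc=66  regs=<66,4>
  3: (0,1).acc=0  regs=<0,0>
  3: (1,0).acc=0  regs=<0,0>
  3: (1,1).acc=45  regs=<45,1>

PE[1][1].acc = 45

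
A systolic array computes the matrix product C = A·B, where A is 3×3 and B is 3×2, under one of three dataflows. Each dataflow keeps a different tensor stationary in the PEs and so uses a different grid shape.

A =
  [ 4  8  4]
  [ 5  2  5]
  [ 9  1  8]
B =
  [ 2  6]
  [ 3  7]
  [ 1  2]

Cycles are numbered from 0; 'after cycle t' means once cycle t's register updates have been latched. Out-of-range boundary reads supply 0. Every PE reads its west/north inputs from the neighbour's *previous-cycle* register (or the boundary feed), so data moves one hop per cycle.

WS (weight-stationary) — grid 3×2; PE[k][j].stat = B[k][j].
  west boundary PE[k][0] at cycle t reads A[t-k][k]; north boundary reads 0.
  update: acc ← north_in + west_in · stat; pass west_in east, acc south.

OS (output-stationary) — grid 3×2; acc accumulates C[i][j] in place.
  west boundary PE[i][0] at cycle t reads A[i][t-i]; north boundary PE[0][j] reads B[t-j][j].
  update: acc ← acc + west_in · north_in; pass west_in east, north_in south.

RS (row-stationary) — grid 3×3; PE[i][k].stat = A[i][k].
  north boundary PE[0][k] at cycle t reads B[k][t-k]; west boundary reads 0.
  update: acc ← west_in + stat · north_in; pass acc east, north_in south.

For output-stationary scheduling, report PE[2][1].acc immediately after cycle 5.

PE[2][1].acc = 77

OS on a 3×2 grid — tracing PE[2][1] and its feeders:
  after 0 — PE[1][1] acc=0, pass-E 0, pass-S 0
  after 0 — PE[2][0] acc=0, pass-E 0, pass-S 0
  after 0 — PE[2][1] acc=0, pass-E 0, pass-S 0
  after 1 — PE[1][1] acc=0, pass-E 0, pass-S 0
  after 1 — PE[2][0] acc=0, pass-E 0, pass-S 0
  after 1 — PE[2][1] acc=0, pass-E 0, pass-S 0
  after 2 — PE[1][1] acc=30, pass-E 5, pass-S 6
  after 2 — PE[2][0] acc=18, pass-E 9, pass-S 2
  after 2 — PE[2][1] acc=0, pass-E 0, pass-S 0
  after 3 — PE[1][1] acc=44, pass-E 2, pass-S 7
  after 3 — PE[2][0] acc=21, pass-E 1, pass-S 3
  after 3 — PE[2][1] acc=54, pass-E 9, pass-S 6
  after 4 — PE[1][1] acc=54, pass-E 5, pass-S 2
  after 4 — PE[2][0] acc=29, pass-E 8, pass-S 1
  after 4 — PE[2][1] acc=61, pass-E 1, pass-S 7
  after 5 — PE[1][1] acc=54, pass-E 0, pass-S 0
  after 5 — PE[2][0] acc=29, pass-E 0, pass-S 0
  after 5 — PE[2][1] acc=77, pass-E 8, pass-S 2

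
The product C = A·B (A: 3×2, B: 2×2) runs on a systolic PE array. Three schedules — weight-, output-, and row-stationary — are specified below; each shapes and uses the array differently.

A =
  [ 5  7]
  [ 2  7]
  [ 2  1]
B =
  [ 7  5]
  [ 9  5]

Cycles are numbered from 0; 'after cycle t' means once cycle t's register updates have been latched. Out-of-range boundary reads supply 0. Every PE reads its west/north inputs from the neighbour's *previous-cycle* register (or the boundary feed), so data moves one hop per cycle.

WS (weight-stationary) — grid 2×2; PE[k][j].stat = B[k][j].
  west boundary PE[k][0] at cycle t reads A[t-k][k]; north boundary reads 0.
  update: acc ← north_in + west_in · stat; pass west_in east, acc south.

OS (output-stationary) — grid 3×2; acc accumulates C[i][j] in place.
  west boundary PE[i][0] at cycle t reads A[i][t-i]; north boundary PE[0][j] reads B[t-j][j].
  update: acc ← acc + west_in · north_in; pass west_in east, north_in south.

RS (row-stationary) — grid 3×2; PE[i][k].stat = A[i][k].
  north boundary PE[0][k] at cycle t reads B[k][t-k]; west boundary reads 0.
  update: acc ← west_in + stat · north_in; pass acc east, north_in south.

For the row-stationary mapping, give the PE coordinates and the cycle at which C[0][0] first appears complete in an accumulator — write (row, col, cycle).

RS: C[0][0] accumulates in PE[0][1]:
  c0 r0c1: 0 / 0 / 0
  c1 r0c1: 98 / 98 / 9

(row, col, cycle) = (0, 1, 1)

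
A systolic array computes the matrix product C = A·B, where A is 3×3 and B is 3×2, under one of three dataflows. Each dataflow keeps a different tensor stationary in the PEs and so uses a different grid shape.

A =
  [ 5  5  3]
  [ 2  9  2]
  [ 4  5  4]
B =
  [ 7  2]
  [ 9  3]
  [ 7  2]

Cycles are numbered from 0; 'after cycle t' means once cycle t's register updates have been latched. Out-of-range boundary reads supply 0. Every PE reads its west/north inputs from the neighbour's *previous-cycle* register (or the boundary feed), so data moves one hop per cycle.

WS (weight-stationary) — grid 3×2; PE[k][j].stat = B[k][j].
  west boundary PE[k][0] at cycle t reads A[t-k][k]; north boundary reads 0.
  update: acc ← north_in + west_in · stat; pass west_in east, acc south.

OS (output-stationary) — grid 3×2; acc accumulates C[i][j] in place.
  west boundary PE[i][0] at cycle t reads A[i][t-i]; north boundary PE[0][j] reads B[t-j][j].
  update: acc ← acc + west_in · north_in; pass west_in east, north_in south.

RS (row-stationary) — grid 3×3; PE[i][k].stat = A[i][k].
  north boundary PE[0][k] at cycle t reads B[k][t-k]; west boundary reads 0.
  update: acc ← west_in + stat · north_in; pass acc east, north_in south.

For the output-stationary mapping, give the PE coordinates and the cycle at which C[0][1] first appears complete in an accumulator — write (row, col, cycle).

(row, col, cycle) = (0, 1, 3)

OS: C[0][1] accumulates in PE[0][1]:
  t=0 PE[0][1]: acc=0 h=0 v=0
  t=1 PE[0][1]: acc=10 h=5 v=2
  t=2 PE[0][1]: acc=25 h=5 v=3
  t=3 PE[0][1]: acc=31 h=3 v=2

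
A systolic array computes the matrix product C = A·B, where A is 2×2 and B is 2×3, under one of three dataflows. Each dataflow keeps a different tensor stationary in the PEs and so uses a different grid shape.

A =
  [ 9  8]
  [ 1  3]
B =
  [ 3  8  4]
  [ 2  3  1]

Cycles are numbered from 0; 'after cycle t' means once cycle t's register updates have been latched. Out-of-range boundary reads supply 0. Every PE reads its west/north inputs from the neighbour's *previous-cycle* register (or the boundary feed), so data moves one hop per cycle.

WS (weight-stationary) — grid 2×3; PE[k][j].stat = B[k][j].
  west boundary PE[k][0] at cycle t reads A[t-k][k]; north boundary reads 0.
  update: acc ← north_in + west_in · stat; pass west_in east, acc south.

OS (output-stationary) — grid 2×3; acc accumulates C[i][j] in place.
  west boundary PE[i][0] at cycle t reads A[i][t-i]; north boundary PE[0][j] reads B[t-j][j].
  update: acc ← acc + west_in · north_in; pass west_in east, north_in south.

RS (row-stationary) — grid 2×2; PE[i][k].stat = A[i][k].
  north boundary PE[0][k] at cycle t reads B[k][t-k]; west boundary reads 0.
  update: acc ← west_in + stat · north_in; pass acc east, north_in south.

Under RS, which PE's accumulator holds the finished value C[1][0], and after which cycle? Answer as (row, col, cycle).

(row, col, cycle) = (1, 1, 2)

Under RS, C[1][0] lands at PE[1][1]:
  t=0 PE[1][1]: acc=0 h=0 v=0
  t=1 PE[1][1]: acc=0 h=0 v=0
  t=2 PE[1][1]: acc=9 h=9 v=2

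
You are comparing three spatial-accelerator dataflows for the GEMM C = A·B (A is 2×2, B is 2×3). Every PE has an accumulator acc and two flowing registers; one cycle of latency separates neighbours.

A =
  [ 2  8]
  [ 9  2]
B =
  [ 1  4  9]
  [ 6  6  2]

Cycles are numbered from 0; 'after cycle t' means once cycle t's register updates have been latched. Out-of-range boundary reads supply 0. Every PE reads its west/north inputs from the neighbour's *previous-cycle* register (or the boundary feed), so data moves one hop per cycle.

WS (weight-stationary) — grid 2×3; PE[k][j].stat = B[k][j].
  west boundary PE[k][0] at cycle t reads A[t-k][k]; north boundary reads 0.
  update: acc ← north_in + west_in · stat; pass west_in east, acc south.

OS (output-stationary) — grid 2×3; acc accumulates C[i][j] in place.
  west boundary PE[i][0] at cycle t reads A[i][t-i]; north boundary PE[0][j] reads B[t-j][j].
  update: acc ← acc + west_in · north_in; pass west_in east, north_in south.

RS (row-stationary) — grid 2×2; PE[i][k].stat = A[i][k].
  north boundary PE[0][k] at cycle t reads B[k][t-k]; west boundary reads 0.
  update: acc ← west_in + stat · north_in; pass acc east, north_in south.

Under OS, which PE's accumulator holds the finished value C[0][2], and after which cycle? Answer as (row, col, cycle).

OS: C[0][2] accumulates in PE[0][2]:
  t=0 PE[0][2]: acc=0 h=0 v=0
  t=1 PE[0][2]: acc=0 h=0 v=0
  t=2 PE[0][2]: acc=18 h=2 v=9
  t=3 PE[0][2]: acc=34 h=8 v=2

(row, col, cycle) = (0, 2, 3)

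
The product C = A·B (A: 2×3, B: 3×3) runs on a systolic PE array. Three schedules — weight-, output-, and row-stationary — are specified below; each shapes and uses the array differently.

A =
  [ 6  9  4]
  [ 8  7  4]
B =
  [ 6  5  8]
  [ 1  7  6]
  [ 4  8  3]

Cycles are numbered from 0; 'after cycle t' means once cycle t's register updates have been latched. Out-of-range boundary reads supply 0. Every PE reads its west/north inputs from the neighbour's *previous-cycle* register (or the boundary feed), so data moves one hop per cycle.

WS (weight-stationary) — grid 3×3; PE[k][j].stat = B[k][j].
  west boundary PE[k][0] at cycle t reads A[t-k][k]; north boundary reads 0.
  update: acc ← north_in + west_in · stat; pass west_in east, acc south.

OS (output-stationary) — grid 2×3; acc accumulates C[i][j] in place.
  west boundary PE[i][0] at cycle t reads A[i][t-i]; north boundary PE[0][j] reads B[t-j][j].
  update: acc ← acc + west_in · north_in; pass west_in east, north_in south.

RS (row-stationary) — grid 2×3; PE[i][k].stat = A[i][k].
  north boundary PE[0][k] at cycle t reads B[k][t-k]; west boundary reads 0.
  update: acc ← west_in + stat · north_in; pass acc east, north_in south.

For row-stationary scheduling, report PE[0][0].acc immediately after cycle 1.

PE[0][0].acc = 30

RS (2×3). Following PE[0][0] plus its west/north inputs:
  0: (0,0).acc=36  regs=<36,6>
  1: (0,0).acc=30  regs=<30,5>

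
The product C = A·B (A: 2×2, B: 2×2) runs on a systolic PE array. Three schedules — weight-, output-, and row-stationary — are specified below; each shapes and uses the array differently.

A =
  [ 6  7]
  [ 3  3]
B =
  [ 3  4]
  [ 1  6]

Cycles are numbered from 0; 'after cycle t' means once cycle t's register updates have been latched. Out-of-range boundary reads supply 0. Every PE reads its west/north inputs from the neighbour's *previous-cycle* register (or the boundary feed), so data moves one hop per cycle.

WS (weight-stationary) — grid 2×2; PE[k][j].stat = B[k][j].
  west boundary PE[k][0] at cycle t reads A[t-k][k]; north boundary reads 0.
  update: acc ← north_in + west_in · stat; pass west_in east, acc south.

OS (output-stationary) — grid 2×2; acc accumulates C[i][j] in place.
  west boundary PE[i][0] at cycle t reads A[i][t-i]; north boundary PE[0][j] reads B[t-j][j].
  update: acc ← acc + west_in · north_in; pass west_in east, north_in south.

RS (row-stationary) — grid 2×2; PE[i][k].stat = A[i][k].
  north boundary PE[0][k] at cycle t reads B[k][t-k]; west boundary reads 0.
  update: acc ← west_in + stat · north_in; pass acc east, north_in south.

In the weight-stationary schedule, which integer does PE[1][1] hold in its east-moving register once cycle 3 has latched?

register = 3

WS 2×2: PE[1][1] cycle-by-cycle (with neighbour feeds):
  @0  [0,1]  acc 0  |  →0  ↓0
  @0  [1,0]  acc 0  |  →0  ↓0
  @0  [1,1]  acc 0  |  →0  ↓0
  @1  [0,1]  acc 24  |  →6  ↓24
  @1  [1,0]  acc 25  |  →7  ↓25
  @1  [1,1]  acc 0  |  →0  ↓0
  @2  [0,1]  acc 12  |  →3  ↓12
  @2  [1,0]  acc 12  |  →3  ↓12
  @2  [1,1]  acc 66  |  →7  ↓66
  @3  [0,1]  acc 0  |  →0  ↓0
  @3  [1,0]  acc 0  |  →0  ↓0
  @3  [1,1]  acc 30  |  →3  ↓30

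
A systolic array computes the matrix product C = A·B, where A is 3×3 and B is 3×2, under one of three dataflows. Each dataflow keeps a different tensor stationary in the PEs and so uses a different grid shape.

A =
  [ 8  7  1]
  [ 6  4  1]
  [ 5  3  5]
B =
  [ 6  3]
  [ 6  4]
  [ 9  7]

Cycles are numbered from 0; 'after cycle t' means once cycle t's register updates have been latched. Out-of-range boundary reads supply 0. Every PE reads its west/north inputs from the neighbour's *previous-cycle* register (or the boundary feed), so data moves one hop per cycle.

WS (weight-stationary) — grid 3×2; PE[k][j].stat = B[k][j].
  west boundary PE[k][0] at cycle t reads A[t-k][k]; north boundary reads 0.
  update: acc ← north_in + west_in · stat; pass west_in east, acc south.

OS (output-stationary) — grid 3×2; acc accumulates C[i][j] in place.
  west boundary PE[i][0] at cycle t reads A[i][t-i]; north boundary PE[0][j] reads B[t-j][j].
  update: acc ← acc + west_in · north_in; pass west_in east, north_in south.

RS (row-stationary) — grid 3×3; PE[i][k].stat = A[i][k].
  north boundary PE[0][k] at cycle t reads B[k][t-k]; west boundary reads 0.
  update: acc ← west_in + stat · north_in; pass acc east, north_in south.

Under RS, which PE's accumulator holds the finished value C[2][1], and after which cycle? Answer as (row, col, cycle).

(row, col, cycle) = (2, 2, 5)

RS — PE[2][2] is where C[2][1] collects:
  @0  [2,2]  acc 0  |  →0  ↓0
  @1  [2,2]  acc 0  |  →0  ↓0
  @2  [2,2]  acc 0  |  →0  ↓0
  @3  [2,2]  acc 0  |  →0  ↓0
  @4  [2,2]  acc 93  |  →93  ↓9
  @5  [2,2]  acc 62  |  →62  ↓7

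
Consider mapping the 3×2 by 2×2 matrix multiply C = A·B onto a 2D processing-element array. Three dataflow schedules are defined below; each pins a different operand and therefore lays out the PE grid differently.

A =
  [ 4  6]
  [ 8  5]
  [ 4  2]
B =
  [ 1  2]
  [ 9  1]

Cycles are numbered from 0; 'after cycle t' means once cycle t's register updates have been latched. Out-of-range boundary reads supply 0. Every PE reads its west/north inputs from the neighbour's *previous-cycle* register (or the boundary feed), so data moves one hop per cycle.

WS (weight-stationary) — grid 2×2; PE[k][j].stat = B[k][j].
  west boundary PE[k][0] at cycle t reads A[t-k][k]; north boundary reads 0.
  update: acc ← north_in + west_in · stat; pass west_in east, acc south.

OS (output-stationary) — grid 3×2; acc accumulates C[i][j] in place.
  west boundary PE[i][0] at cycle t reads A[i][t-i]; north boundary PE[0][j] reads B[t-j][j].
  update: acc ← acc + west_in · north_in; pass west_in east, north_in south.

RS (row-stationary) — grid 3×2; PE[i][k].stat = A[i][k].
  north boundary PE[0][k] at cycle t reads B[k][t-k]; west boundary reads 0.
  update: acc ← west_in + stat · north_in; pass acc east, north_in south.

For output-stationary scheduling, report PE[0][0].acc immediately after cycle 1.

PE[0][0].acc = 58

OS (3×2). Following PE[0][0] plus its west/north inputs:
  t=0 PE[0][0]: acc=4 h=4 v=1
  t=1 PE[0][0]: acc=58 h=6 v=9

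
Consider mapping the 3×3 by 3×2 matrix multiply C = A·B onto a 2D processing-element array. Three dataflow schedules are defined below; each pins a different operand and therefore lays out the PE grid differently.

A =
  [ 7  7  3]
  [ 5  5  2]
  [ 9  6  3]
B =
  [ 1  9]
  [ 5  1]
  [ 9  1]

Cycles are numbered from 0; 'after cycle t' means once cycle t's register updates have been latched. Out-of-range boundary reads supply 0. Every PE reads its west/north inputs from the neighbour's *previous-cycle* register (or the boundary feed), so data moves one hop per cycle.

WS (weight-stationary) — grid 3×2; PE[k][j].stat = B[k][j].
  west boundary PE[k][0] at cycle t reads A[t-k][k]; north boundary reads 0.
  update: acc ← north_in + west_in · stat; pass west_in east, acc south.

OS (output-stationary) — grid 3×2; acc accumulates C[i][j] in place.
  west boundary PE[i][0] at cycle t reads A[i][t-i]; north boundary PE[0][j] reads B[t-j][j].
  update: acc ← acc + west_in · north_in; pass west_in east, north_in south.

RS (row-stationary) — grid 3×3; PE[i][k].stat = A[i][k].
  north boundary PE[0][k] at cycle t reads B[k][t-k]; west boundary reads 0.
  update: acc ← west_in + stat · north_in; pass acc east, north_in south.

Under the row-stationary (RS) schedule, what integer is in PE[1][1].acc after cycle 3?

PE[1][1].acc = 50

Tracing RS — 3×3 array, target PE[1][1]:
  @0  [0,1]  acc 0  |  →0  ↓0
  @0  [1,0]  acc 0  |  →0  ↓0
  @0  [1,1]  acc 0  |  →0  ↓0
  @1  [0,1]  acc 42  |  →42  ↓5
  @1  [1,0]  acc 5  |  →5  ↓1
  @1  [1,1]  acc 0  |  →0  ↓0
  @2  [0,1]  acc 70  |  →70  ↓1
  @2  [1,0]  acc 45  |  →45  ↓9
  @2  [1,1]  acc 30  |  →30  ↓5
  @3  [0,1]  acc 0  |  →0  ↓0
  @3  [1,0]  acc 0  |  →0  ↓0
  @3  [1,1]  acc 50  |  →50  ↓1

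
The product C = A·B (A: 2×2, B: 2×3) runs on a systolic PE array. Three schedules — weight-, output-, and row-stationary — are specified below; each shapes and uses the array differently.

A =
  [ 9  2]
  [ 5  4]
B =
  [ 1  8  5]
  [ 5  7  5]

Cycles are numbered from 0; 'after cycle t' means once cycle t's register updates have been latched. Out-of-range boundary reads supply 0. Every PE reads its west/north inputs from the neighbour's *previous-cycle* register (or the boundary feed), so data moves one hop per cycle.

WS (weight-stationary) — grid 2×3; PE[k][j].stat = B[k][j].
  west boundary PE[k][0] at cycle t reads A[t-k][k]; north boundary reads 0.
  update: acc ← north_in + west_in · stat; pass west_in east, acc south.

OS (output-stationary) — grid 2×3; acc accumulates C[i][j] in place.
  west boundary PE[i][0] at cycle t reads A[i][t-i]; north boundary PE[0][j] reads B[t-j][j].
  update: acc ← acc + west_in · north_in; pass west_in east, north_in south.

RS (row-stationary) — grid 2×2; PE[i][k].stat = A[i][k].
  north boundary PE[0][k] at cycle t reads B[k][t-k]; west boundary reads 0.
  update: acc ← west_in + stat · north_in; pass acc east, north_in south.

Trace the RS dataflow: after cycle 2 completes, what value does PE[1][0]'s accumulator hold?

Tracing RS — 2×2 array, target PE[1][0]:
  0: (0,0).acc=9  regs=<9,1>
  0: (1,0).acc=0  regs=<0,0>
  1: (0,0).acc=72  regs=<72,8>
  1: (1,0).acc=5  regs=<5,1>
  2: (0,0).acc=45  regs=<45,5>
  2: (1,0).acc=40  regs=<40,8>

PE[1][0].acc = 40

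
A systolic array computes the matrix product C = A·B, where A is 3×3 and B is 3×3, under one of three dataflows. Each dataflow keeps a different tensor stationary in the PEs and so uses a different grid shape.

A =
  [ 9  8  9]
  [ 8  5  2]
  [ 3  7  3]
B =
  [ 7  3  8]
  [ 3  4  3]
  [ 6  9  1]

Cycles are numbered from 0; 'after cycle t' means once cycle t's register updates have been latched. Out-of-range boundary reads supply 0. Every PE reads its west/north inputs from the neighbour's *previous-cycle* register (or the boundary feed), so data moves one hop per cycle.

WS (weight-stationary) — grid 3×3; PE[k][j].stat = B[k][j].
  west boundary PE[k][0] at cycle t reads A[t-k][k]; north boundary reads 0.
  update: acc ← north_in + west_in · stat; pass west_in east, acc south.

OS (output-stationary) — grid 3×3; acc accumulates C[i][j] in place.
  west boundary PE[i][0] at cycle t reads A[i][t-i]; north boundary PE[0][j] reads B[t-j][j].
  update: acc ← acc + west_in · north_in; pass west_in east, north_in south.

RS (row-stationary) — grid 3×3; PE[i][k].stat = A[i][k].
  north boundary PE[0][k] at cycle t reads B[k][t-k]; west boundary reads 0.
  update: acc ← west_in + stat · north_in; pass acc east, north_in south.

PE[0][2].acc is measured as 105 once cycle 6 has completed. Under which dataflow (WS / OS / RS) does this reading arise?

WS (3×3 grid), PE[0][2]:
  step 0 · PE0,2: acc=0; fwd→0 fwd↓0
  step 1 · PE0,2: acc=0; fwd→0 fwd↓0
  step 2 · PE0,2: acc=72; fwd→9 fwd↓72
  step 3 · PE0,2: acc=64; fwd→8 fwd↓64
  step 4 · PE0,2: acc=24; fwd→3 fwd↓24
  step 5 · PE0,2: acc=0; fwd→0 fwd↓0
  step 6 · PE0,2: acc=0; fwd→0 fwd↓0
OS (3×3 grid), PE[0][2]:
  step 0 · PE0,2: acc=0; fwd→0 fwd↓0
  step 1 · PE0,2: acc=0; fwd→0 fwd↓0
  step 2 · PE0,2: acc=72; fwd→9 fwd↓8
  step 3 · PE0,2: acc=96; fwd→8 fwd↓3
  step 4 · PE0,2: acc=105; fwd→9 fwd↓1
  step 5 · PE0,2: acc=105; fwd→0 fwd↓0
  step 6 · PE0,2: acc=105; fwd→0 fwd↓0
RS (3×3 grid), PE[0][2]:
  step 0 · PE0,2: acc=0; fwd→0 fwd↓0
  step 1 · PE0,2: acc=0; fwd→0 fwd↓0
  step 2 · PE0,2: acc=141; fwd→141 fwd↓6
  step 3 · PE0,2: acc=140; fwd→140 fwd↓9
  step 4 · PE0,2: acc=105; fwd→105 fwd↓1
  step 5 · PE0,2: acc=0; fwd→0 fwd↓0
  step 6 · PE0,2: acc=0; fwd→0 fwd↓0

dataflow = OS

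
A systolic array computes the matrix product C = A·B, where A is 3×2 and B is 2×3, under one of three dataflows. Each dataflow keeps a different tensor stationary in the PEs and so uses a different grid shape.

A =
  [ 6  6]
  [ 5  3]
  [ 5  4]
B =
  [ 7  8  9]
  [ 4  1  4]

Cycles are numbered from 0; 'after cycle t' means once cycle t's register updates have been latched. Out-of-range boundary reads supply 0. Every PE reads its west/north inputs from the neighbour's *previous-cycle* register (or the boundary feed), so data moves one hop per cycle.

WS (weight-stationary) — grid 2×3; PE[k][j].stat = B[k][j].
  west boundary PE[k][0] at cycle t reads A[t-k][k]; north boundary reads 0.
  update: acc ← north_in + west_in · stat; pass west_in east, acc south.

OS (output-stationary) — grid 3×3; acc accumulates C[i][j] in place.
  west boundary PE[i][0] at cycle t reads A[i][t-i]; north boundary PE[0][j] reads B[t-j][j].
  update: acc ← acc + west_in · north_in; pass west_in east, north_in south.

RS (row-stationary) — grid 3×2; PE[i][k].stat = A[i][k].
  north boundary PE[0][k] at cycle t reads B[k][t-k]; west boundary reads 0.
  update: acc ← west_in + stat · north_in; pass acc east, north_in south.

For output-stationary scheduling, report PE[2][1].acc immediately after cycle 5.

PE[2][1].acc = 44

OS on a 3×3 grid — tracing PE[2][1] and its feeders:
  t=0 PE[1][1]: acc=0 h=0 v=0
  t=0 PE[2][0]: acc=0 h=0 v=0
  t=0 PE[2][1]: acc=0 h=0 v=0
  t=1 PE[1][1]: acc=0 h=0 v=0
  t=1 PE[2][0]: acc=0 h=0 v=0
  t=1 PE[2][1]: acc=0 h=0 v=0
  t=2 PE[1][1]: acc=40 h=5 v=8
  t=2 PE[2][0]: acc=35 h=5 v=7
  t=2 PE[2][1]: acc=0 h=0 v=0
  t=3 PE[1][1]: acc=43 h=3 v=1
  t=3 PE[2][0]: acc=51 h=4 v=4
  t=3 PE[2][1]: acc=40 h=5 v=8
  t=4 PE[1][1]: acc=43 h=0 v=0
  t=4 PE[2][0]: acc=51 h=0 v=0
  t=4 PE[2][1]: acc=44 h=4 v=1
  t=5 PE[1][1]: acc=43 h=0 v=0
  t=5 PE[2][0]: acc=51 h=0 v=0
  t=5 PE[2][1]: acc=44 h=0 v=0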